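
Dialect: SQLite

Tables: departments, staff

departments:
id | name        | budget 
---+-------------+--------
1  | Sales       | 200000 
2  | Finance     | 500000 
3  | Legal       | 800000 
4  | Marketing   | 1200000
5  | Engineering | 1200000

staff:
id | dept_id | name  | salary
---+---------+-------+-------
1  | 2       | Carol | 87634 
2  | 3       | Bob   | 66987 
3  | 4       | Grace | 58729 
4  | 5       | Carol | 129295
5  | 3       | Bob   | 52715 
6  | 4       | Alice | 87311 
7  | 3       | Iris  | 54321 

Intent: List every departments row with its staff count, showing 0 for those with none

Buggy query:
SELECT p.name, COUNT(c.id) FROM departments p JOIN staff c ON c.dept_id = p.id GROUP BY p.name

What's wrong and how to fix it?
Bug: INNER JOIN drops departments rows that have no matching staff rows

Fix: Switch to LEFT JOIN to retain unmatched parent rows

Corrected query:
SELECT p.name, COUNT(c.id) FROM departments p LEFT JOIN staff c ON c.dept_id = p.id GROUP BY p.name

Result:
name        | COUNT(c.id)
------------+------------
Engineering | 1          
Finance     | 1          
Legal       | 3          
Marketing   | 2          
Sales       | 0          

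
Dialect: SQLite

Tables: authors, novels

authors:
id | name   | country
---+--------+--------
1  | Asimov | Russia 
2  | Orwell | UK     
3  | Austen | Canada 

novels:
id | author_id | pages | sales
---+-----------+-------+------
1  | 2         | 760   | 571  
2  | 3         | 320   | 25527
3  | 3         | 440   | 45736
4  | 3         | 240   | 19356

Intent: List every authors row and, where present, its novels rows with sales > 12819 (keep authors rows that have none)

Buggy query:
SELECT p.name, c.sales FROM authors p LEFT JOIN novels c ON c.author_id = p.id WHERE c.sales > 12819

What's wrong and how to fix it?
Bug: A WHERE condition on the right-hand table after LEFT JOIN drops unmatched parents

Fix: Put 'c.sales > 12819' in the JOIN's ON clause instead of WHERE

Corrected query:
SELECT p.name, c.sales FROM authors p LEFT JOIN novels c ON c.author_id = p.id AND c.sales > 12819

Result:
name   | sales
-------+------
Asimov | NULL 
Orwell | NULL 
Austen | 19356
Austen | 25527
Austen | 45736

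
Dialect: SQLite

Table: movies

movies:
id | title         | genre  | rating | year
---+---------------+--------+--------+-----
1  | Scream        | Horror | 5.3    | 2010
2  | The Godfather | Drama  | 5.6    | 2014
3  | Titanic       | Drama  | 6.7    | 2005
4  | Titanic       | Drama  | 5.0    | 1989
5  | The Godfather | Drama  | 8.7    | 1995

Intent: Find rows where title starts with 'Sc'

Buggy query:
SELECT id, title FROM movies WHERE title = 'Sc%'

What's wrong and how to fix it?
Bug: '=' compares the literal string including the % character; pattern matching needs LIKE

Fix: Replace '=' with LIKE so 'Sc%' is treated as a pattern

Corrected query:
SELECT id, title FROM movies WHERE title LIKE 'Sc%'

Result:
id | title 
---+-------
1  | Scream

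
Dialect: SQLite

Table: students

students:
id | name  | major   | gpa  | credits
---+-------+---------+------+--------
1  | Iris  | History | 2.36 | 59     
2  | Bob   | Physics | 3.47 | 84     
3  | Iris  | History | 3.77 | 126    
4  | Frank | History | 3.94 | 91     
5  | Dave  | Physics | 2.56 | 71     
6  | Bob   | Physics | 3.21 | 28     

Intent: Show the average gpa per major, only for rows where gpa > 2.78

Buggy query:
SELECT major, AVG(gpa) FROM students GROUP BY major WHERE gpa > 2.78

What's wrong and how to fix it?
Bug: WHERE cannot follow GROUP BY

Fix: Place WHERE between FROM and GROUP BY

Corrected query:
SELECT major, AVG(gpa) FROM students WHERE gpa > 2.78 GROUP BY major

Result:
major   | AVG(gpa)
--------+---------
History | 3.855   
Physics | 3.34    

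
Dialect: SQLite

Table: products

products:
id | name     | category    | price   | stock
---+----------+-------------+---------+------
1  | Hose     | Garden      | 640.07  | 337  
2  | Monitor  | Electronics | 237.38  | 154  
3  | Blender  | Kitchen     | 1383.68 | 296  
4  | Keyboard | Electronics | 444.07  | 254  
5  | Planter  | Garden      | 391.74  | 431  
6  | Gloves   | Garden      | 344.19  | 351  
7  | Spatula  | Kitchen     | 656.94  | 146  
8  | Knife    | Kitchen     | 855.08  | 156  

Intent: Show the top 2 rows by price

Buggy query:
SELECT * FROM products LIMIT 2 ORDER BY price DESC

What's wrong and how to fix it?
Bug: LIMIT must come after ORDER BY

Fix: Swap the clauses: ORDER BY first, then LIMIT

Corrected query:
SELECT * FROM products ORDER BY price DESC LIMIT 2

Result:
id | name    | category | price   | stock
---+---------+----------+---------+------
3  | Blender | Kitchen  | 1383.68 | 296  
8  | Knife   | Kitchen  | 855.08  | 156  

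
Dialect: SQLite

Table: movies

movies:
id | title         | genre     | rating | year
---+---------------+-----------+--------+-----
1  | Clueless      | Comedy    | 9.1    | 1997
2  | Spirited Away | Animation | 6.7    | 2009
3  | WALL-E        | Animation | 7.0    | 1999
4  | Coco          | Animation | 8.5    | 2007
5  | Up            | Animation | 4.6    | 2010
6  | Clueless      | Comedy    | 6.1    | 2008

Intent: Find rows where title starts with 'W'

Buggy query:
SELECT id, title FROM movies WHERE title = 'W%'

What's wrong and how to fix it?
Bug: Wildcards only work with LIKE; '=' treats '%' as a literal character

Fix: Replace '=' with LIKE so 'W%' is treated as a pattern

Corrected query:
SELECT id, title FROM movies WHERE title LIKE 'W%'

Result:
id | title 
---+-------
3  | WALL-E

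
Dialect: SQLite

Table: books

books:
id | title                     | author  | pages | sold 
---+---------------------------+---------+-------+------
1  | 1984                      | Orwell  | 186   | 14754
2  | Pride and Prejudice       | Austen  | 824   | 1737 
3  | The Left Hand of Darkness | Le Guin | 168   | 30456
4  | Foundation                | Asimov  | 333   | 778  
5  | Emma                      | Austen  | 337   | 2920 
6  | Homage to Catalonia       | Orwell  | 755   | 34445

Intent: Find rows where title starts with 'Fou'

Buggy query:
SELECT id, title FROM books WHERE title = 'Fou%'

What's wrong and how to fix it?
Bug: '=' compares the literal string including the % character; pattern matching needs LIKE

Fix: Use LIKE for wildcard pattern matching

Corrected query:
SELECT id, title FROM books WHERE title LIKE 'Fou%'

Result:
id | title     
---+-----------
4  | Foundation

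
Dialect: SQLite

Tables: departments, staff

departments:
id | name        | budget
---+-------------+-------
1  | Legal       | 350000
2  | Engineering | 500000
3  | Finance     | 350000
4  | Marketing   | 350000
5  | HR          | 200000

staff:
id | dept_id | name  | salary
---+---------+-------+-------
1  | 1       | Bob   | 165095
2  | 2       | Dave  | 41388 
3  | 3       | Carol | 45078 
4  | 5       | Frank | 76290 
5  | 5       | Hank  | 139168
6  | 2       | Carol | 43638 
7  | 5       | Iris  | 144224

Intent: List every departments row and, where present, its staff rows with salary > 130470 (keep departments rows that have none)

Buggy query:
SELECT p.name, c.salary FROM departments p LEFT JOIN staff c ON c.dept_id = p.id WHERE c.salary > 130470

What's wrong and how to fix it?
Bug: Filtering c.salary in WHERE discards the NULL rows produced by LEFT JOIN, turning it into an inner join

Fix: Put 'c.salary > 130470' in the JOIN's ON clause instead of WHERE

Corrected query:
SELECT p.name, c.salary FROM departments p LEFT JOIN staff c ON c.dept_id = p.id AND c.salary > 130470

Result:
name        | salary
------------+-------
Legal       | 165095
Engineering | NULL  
Finance     | NULL  
Marketing   | NULL  
HR          | 139168
HR          | 144224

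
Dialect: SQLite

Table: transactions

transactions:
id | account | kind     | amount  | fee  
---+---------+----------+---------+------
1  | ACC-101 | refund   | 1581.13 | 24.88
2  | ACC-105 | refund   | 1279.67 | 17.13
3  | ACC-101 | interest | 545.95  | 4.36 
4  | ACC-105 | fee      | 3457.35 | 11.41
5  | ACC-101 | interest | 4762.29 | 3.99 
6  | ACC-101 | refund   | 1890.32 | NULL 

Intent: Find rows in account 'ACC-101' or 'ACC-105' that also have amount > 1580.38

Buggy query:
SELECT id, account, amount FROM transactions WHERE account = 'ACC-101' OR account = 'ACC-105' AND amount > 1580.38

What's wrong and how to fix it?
Bug: Without parentheses, AND is evaluated before OR, so the amount filter only applies to the 'ACC-105' branch

Fix: Add parentheses around the OR so the AND applies to both alternatives

Corrected query:
SELECT id, account, amount FROM transactions WHERE (account = 'ACC-101' OR account = 'ACC-105') AND amount > 1580.38

Result:
id | account | amount 
---+---------+--------
1  | ACC-101 | 1581.13
4  | ACC-105 | 3457.35
5  | ACC-101 | 4762.29
6  | ACC-101 | 1890.32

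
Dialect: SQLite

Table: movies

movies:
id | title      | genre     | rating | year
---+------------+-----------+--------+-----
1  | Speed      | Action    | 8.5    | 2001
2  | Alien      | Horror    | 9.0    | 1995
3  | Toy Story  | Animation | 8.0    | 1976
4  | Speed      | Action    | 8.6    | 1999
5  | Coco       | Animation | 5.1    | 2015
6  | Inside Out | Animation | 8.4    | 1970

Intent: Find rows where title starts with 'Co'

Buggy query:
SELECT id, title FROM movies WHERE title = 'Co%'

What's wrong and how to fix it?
Bug: '=' compares the literal string including the % character; pattern matching needs LIKE

Fix: Use LIKE for wildcard pattern matching

Corrected query:
SELECT id, title FROM movies WHERE title LIKE 'Co%'

Result:
id | title
---+------
5  | Coco 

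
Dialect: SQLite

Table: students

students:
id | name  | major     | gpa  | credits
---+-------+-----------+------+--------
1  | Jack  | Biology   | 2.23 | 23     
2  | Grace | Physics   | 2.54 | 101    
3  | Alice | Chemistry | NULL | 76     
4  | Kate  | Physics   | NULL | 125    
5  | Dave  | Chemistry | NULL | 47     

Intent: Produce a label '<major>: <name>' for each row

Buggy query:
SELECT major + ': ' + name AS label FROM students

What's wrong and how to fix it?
Bug: SQLite uses || for string concatenation; + coerces text to numbers (yielding 0)

Fix: Replace + with || to concatenate text

Corrected query:
SELECT major || ': ' || name AS label FROM students

Result:
label           
----------------
Biology: Jack   
Physics: Grace  
Chemistry: Alice
Physics: Kate   
Chemistry: Dave 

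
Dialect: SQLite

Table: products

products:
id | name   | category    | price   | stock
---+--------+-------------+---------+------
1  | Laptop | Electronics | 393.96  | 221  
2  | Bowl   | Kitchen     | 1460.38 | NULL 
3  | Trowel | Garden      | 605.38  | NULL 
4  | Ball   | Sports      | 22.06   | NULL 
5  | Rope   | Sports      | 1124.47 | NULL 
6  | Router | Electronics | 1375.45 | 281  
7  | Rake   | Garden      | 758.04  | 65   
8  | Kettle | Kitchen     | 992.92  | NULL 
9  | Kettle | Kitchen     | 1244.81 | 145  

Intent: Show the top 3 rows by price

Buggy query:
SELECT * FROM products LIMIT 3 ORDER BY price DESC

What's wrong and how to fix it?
Bug: ORDER BY cannot follow LIMIT; LIMIT is the final clause

Fix: Swap the clauses: ORDER BY first, then LIMIT

Corrected query:
SELECT * FROM products ORDER BY price DESC LIMIT 3

Result:
id | name   | category    | price   | stock
---+--------+-------------+---------+------
2  | Bowl   | Kitchen     | 1460.38 | NULL 
6  | Router | Electronics | 1375.45 | 281  
9  | Kettle | Kitchen     | 1244.81 | 145  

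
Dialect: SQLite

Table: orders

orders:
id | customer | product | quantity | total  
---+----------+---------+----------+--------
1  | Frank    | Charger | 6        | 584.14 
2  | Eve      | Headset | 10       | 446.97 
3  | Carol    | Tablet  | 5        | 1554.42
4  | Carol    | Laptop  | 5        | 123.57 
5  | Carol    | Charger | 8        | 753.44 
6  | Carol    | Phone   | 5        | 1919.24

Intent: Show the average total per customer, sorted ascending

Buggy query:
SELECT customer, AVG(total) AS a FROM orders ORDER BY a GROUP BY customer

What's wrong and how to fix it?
Bug: ORDER BY appears before GROUP BY; SQL clause order requires GROUP BY first

Fix: Reorder: SELECT … FROM … GROUP BY … ORDER BY …

Corrected query:
SELECT customer, AVG(total) AS a FROM orders GROUP BY customer ORDER BY a

Result:
customer | a        
---------+----------
Eve      | 446.97   
Frank    | 584.14   
Carol    | 1087.6675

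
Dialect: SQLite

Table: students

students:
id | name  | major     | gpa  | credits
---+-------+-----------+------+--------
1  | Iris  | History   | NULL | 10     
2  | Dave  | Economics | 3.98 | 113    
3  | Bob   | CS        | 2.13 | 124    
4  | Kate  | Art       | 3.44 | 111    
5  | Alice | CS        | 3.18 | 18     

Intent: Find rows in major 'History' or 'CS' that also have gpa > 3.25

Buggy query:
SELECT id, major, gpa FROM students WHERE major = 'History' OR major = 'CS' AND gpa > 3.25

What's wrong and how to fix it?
Bug: Without parentheses, AND is evaluated before OR, so the gpa filter only applies to the 'CS' branch

Fix: Add parentheses around the OR so the AND applies to both alternatives

Corrected query:
SELECT id, major, gpa FROM students WHERE (major = 'History' OR major = 'CS') AND gpa > 3.25

Result:
(no rows)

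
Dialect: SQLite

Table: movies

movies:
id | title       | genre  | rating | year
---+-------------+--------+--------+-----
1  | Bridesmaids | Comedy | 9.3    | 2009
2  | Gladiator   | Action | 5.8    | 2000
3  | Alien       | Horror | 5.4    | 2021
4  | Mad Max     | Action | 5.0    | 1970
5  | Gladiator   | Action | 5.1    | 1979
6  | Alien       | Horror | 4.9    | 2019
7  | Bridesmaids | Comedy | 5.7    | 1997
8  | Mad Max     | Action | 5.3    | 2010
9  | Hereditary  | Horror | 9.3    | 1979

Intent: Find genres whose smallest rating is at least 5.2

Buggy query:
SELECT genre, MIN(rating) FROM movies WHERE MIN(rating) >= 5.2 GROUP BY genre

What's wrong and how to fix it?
Bug: Aggregates like MIN are computed per group after WHERE runs

Fix: Use HAVING for the per-group MIN condition

Corrected query:
SELECT genre, MIN(rating) FROM movies GROUP BY genre HAVING MIN(rating) >= 5.2

Result:
genre  | MIN(rating)
-------+------------
Comedy | 5.7        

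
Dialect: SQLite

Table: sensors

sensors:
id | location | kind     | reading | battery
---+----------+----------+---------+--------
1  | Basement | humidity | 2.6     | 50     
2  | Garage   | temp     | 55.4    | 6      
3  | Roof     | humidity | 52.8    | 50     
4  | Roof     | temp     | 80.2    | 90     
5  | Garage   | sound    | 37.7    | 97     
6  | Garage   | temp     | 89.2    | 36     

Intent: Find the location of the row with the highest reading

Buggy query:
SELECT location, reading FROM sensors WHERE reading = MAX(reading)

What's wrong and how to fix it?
Bug: WHERE is evaluated per row; an aggregate over the whole table isn't defined there

Fix: Use a subquery: WHERE reading = (SELECT MAX(reading) FROM sensors)

Corrected query:
SELECT location, reading FROM sensors WHERE reading = (SELECT MAX(reading) FROM sensors)

Result:
location | reading
---------+--------
Garage   | 89.2   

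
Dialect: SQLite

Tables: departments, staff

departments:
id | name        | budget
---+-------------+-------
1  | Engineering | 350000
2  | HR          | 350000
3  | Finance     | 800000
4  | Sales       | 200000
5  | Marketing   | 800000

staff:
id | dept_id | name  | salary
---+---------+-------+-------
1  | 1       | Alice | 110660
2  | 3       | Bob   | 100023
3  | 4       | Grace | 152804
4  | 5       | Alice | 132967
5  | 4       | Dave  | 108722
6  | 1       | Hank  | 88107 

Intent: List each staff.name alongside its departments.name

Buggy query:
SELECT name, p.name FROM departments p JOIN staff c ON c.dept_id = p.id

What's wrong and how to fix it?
Bug: Both tables have a 'name' column; the unqualified reference is ambiguous

Fix: Prefix ambiguous columns with the table alias

Corrected query:
SELECT c.name, p.name FROM departments p JOIN staff c ON c.dept_id = p.id

Result:
name  | name       
------+------------
Alice | Engineering
Bob   | Finance    
Grace | Sales      
Alice | Marketing  
Dave  | Sales      
Hank  | Engineering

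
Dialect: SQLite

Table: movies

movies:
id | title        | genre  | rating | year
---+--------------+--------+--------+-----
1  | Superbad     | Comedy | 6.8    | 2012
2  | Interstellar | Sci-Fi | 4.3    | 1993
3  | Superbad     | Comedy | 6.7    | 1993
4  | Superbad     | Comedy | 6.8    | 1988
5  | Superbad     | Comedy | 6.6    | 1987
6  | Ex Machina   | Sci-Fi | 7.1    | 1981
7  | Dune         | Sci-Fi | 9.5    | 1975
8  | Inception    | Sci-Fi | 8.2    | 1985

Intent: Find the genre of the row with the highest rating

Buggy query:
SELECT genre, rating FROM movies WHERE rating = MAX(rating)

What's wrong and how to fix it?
Bug: WHERE is evaluated per row; an aggregate over the whole table isn't defined there

Fix: Use a subquery: WHERE rating = (SELECT MAX(rating) FROM movies)

Corrected query:
SELECT genre, rating FROM movies WHERE rating = (SELECT MAX(rating) FROM movies)

Result:
genre  | rating
-------+-------
Sci-Fi | 9.5   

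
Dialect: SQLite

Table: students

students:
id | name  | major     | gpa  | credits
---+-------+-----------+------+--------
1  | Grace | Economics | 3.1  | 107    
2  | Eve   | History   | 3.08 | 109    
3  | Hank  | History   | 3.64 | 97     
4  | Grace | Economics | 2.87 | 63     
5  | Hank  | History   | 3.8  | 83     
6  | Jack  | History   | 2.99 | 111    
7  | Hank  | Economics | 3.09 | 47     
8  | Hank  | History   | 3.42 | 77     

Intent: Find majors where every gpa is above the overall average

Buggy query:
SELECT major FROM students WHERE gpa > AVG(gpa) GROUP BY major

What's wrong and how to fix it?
Bug: AVG() is an aggregate; it can't sit directly in WHERE

Fix: Compute the overall average in a scalar subquery and compare each group's MIN against it in HAVING

Corrected query:
SELECT major FROM students GROUP BY major HAVING MIN(gpa) > (SELECT AVG(gpa) FROM students)

Result:
(no rows)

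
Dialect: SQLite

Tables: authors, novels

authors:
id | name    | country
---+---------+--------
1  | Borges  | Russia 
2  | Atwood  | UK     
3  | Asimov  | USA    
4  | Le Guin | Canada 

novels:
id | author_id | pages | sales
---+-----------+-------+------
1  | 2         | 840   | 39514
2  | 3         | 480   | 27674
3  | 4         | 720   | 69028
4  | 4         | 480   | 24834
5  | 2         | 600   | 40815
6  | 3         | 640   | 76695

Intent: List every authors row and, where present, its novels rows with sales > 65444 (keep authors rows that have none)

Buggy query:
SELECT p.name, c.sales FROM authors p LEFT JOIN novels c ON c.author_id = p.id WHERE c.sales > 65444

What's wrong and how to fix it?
Bug: Filtering c.sales in WHERE discards the NULL rows produced by LEFT JOIN, turning it into an inner join

Fix: Put 'c.sales > 65444' in the JOIN's ON clause instead of WHERE

Corrected query:
SELECT p.name, c.sales FROM authors p LEFT JOIN novels c ON c.author_id = p.id AND c.sales > 65444

Result:
name    | sales
--------+------
Borges  | NULL 
Atwood  | NULL 
Asimov  | 76695
Le Guin | 69028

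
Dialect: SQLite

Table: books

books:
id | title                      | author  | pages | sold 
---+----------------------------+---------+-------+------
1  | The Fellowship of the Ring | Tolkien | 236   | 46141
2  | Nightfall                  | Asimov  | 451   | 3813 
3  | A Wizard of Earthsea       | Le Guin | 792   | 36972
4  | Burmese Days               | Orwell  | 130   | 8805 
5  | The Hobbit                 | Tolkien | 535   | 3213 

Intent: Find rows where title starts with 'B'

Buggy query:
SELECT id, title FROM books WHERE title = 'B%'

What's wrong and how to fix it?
Bug: Wildcards only work with LIKE; '=' treats '%' as a literal character

Fix: Use LIKE for wildcard pattern matching

Corrected query:
SELECT id, title FROM books WHERE title LIKE 'B%'

Result:
id | title       
---+-------------
4  | Burmese Days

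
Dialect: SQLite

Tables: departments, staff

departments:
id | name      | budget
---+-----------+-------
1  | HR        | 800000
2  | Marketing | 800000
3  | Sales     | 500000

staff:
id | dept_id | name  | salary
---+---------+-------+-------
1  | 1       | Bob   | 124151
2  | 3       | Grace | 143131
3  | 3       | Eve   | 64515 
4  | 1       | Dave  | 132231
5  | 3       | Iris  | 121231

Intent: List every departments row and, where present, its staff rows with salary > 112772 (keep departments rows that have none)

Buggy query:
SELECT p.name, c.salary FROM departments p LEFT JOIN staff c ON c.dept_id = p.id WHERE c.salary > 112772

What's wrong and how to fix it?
Bug: A WHERE condition on the right-hand table after LEFT JOIN drops unmatched parents

Fix: Put 'c.salary > 112772' in the JOIN's ON clause instead of WHERE

Corrected query:
SELECT p.name, c.salary FROM departments p LEFT JOIN staff c ON c.dept_id = p.id AND c.salary > 112772

Result:
name      | salary
----------+-------
HR        | 124151
HR        | 132231
Marketing | NULL  
Sales     | 121231
Sales     | 143131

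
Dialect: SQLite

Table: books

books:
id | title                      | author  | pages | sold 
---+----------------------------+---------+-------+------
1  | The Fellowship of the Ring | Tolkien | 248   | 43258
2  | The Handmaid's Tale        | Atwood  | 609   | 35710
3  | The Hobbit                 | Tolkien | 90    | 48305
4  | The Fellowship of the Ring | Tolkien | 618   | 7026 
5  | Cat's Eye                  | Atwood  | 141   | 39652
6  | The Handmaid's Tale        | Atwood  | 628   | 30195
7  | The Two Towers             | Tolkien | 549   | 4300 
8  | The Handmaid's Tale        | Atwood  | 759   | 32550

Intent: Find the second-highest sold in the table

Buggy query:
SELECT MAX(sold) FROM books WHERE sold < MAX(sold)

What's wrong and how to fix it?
Bug: MAX(sold) on the right of the comparison is an aggregate-in-WHERE error

Fix: Put the inner MAX in a scalar subquery

Corrected query:
SELECT MAX(sold) FROM books WHERE sold < (SELECT MAX(sold) FROM books)

Result:
MAX(sold)
---------
43258    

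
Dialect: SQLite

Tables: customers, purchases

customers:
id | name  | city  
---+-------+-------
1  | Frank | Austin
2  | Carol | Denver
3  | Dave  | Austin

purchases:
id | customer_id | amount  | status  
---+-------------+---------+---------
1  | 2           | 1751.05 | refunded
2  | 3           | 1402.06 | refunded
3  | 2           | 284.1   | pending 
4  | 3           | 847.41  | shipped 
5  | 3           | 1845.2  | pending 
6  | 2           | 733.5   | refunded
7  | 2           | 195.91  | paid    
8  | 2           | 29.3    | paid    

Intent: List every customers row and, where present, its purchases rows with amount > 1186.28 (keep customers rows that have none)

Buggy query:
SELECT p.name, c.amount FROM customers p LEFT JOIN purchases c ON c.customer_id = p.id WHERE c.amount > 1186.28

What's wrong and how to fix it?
Bug: A WHERE condition on the right-hand table after LEFT JOIN drops unmatched parents

Fix: Move the right-table condition into the ON clause so unmatched parents are kept

Corrected query:
SELECT p.name, c.amount FROM customers p LEFT JOIN purchases c ON c.customer_id = p.id AND c.amount > 1186.28

Result:
name  | amount 
------+--------
Frank | NULL   
Carol | 1751.05
Dave  | 1402.06
Dave  | 1845.2 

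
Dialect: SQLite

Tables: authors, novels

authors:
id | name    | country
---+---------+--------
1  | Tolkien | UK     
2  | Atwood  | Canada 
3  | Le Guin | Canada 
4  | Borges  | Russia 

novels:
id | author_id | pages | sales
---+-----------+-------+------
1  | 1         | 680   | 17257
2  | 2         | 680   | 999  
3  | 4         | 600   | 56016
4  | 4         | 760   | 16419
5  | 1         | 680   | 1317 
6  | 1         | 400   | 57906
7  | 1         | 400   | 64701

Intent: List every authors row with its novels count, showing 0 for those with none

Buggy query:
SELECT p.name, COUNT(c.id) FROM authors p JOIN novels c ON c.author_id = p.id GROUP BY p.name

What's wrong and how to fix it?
Bug: INNER JOIN drops authors rows that have no matching novels rows

Fix: Switch to LEFT JOIN to retain unmatched parent rows

Corrected query:
SELECT p.name, COUNT(c.id) FROM authors p LEFT JOIN novels c ON c.author_id = p.id GROUP BY p.name

Result:
name    | COUNT(c.id)
--------+------------
Atwood  | 1          
Borges  | 2          
Le Guin | 0          
Tolkien | 4          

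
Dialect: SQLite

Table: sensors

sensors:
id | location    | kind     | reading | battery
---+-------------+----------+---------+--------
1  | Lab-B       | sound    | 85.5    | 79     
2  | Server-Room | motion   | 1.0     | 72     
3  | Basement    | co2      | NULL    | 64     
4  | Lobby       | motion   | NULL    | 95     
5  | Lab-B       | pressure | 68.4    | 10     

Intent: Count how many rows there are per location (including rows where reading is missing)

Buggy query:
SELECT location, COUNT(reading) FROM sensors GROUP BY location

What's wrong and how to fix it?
Bug: COUNT(reading) skips NULLs, so groups with missing reading are undercounted

Fix: Replace COUNT(reading) with COUNT(*)

Corrected query:
SELECT location, COUNT(*) FROM sensors GROUP BY location

Result:
location    | COUNT(*)
------------+---------
Basement    | 1       
Lab-B       | 2       
Lobby       | 1       
Server-Room | 1       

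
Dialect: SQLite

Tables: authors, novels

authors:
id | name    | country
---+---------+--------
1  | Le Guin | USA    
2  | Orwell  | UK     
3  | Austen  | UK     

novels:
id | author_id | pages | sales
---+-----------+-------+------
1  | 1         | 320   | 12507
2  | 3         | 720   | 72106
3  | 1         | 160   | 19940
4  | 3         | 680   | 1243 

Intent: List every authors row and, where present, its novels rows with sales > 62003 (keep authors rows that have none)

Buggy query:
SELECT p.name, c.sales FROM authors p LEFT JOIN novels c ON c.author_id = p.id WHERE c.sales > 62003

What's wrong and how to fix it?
Bug: A WHERE condition on the right-hand table after LEFT JOIN drops unmatched parents

Fix: Put 'c.sales > 62003' in the JOIN's ON clause instead of WHERE

Corrected query:
SELECT p.name, c.sales FROM authors p LEFT JOIN novels c ON c.author_id = p.id AND c.sales > 62003

Result:
name    | sales
--------+------
Le Guin | NULL 
Orwell  | NULL 
Austen  | 72106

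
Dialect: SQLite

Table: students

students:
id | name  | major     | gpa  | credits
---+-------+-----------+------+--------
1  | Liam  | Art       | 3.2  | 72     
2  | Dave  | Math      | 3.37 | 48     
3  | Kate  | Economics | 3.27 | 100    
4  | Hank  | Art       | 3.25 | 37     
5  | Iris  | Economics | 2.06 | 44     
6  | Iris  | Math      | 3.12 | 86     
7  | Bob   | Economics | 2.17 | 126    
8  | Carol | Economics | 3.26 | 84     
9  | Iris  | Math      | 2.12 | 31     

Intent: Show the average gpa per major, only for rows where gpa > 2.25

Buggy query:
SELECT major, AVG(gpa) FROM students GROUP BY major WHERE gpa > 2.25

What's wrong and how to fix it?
Bug: WHERE cannot follow GROUP BY

Fix: Place WHERE between FROM and GROUP BY

Corrected query:
SELECT major, AVG(gpa) FROM students WHERE gpa > 2.25 GROUP BY major

Result:
major     | AVG(gpa)
----------+---------
Art       | 3.225   
Economics | 3.265   
Math      | 3.245   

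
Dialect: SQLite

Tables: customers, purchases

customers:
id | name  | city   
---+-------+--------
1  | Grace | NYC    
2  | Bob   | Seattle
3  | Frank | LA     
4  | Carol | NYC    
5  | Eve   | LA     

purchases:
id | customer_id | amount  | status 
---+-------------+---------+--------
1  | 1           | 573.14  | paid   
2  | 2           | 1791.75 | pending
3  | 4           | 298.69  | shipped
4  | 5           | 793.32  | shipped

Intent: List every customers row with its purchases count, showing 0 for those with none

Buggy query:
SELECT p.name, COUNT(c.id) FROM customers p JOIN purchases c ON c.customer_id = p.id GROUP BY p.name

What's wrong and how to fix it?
Bug: INNER JOIN drops customers rows that have no matching purchases rows

Fix: Use LEFT JOIN so parents without children still appear (COUNT(c.id) gives 0)

Corrected query:
SELECT p.name, COUNT(c.id) FROM customers p LEFT JOIN purchases c ON c.customer_id = p.id GROUP BY p.name

Result:
name  | COUNT(c.id)
------+------------
Bob   | 1          
Carol | 1          
Eve   | 1          
Frank | 0          
Grace | 1          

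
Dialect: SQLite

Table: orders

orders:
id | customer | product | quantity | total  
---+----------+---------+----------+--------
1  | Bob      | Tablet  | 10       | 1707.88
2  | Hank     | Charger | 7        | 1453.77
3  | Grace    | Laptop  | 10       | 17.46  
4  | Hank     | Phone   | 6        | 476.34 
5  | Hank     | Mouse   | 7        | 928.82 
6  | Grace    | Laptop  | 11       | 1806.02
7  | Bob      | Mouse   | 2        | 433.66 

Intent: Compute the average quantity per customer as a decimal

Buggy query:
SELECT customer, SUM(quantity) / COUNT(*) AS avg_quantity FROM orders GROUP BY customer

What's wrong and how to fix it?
Bug: SUM(quantity) and COUNT(*) are both integers; the division truncates the fractional part

Fix: Cast one side to REAL so the division keeps the fractional part

Corrected query:
SELECT customer, SUM(quantity) * 1.0 / COUNT(*) AS avg_quantity FROM orders GROUP BY customer

Result:
customer | avg_quantity
---------+-------------
Bob      | 6           
Grace    | 10.5        
Hank     | 6.666667    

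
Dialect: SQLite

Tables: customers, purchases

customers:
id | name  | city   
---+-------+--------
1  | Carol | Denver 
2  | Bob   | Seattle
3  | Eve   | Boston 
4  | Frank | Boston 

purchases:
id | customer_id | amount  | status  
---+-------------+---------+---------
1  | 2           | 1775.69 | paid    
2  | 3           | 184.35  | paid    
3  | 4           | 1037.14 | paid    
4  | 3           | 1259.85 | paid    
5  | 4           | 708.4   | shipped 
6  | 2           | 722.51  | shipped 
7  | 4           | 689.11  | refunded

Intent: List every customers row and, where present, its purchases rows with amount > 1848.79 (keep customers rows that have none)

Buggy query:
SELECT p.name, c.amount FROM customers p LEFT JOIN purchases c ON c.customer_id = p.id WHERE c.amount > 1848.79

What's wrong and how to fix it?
Bug: A WHERE condition on the right-hand table after LEFT JOIN drops unmatched parents

Fix: Put 'c.amount > 1848.79' in the JOIN's ON clause instead of WHERE

Corrected query:
SELECT p.name, c.amount FROM customers p LEFT JOIN purchases c ON c.customer_id = p.id AND c.amount > 1848.79

Result:
name  | amount
------+-------
Carol | NULL  
Bob   | NULL  
Eve   | NULL  
Frank | NULL  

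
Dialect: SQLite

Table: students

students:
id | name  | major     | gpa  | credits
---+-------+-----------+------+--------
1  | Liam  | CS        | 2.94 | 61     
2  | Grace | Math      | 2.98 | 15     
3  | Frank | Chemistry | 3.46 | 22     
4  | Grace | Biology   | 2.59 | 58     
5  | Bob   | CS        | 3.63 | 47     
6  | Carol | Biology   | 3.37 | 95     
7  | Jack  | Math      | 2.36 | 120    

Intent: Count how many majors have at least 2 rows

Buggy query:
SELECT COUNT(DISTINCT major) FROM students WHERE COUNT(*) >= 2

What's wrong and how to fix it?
Bug: COUNT(*) cannot appear in WHERE; the per-group count doesn't exist yet

Fix: Group first with HAVING COUNT(*) >= 2, then COUNT the resulting groups

Corrected query:
SELECT COUNT(*) FROM (SELECT major FROM students GROUP BY major HAVING COUNT(*) >= 2)

Result:
COUNT(*)
--------
3       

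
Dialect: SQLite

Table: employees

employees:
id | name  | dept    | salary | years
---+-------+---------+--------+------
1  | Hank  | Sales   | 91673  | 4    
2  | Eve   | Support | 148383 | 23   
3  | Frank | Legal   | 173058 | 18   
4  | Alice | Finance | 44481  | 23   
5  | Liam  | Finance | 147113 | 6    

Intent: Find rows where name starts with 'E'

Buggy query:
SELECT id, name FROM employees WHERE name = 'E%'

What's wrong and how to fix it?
Bug: Wildcards only work with LIKE; '=' treats '%' as a literal character

Fix: Replace '=' with LIKE so 'E%' is treated as a pattern

Corrected query:
SELECT id, name FROM employees WHERE name LIKE 'E%'

Result:
id | name
---+-----
2  | Eve 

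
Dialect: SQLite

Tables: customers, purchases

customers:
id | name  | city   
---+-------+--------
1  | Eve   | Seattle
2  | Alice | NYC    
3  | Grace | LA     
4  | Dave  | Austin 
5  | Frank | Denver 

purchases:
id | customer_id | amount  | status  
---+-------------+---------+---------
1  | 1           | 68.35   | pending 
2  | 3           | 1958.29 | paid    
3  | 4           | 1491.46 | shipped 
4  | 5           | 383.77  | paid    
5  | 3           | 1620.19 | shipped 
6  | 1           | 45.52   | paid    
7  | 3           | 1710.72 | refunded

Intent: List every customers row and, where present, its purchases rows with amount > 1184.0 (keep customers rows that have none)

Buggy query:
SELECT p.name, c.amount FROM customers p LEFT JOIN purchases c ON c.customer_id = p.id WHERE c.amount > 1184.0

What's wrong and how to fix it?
Bug: Filtering c.amount in WHERE discards the NULL rows produced by LEFT JOIN, turning it into an inner join

Fix: Move the right-table condition into the ON clause so unmatched parents are kept

Corrected query:
SELECT p.name, c.amount FROM customers p LEFT JOIN purchases c ON c.customer_id = p.id AND c.amount > 1184.0

Result:
name  | amount 
------+--------
Eve   | NULL   
Alice | NULL   
Grace | 1620.19
Grace | 1710.72
Grace | 1958.29
Dave  | 1491.46
Frank | NULL   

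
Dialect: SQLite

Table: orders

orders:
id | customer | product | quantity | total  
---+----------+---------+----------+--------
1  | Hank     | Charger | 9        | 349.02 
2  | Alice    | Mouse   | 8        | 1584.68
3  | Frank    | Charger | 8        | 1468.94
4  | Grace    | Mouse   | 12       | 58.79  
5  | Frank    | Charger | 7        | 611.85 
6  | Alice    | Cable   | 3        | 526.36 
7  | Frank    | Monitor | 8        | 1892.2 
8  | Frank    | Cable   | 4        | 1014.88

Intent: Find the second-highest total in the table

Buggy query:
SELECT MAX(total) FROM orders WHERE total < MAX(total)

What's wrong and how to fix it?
Bug: MAX(total) on the right of the comparison is an aggregate-in-WHERE error

Fix: Compute the overall MAX in a subquery, then take MAX of rows below it

Corrected query:
SELECT MAX(total) FROM orders WHERE total < (SELECT MAX(total) FROM orders)

Result:
MAX(total)
----------
1584.68   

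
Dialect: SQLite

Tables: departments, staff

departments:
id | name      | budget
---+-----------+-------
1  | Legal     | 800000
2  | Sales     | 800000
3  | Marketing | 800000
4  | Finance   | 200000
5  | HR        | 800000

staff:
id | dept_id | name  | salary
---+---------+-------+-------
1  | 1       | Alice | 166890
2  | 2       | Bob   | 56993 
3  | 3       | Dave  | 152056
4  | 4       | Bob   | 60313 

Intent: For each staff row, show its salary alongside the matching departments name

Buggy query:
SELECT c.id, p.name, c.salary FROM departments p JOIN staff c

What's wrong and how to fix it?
Bug: Missing join condition: each staff row is matched to all departments rows instead of just its own

Fix: Add ON c.dept_id = p.id to the JOIN

Corrected query:
SELECT c.id, p.name, c.salary FROM departments p JOIN staff c ON c.dept_id = p.id

Result:
id | name      | salary
---+-----------+-------
1  | Legal     | 166890
2  | Sales     | 56993 
3  | Marketing | 152056
4  | Finance   | 60313 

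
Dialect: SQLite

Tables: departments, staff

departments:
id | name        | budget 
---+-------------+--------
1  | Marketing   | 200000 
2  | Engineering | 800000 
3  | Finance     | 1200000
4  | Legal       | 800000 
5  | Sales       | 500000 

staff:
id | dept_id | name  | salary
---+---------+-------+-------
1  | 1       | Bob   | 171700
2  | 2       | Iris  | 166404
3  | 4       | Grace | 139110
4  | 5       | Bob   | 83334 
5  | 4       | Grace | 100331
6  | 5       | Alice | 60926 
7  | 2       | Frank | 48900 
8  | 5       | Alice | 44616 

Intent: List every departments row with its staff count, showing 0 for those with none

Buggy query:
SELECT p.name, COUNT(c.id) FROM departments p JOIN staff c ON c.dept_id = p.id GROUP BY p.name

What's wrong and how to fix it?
Bug: An inner join excludes parents with zero children

Fix: Use LEFT JOIN so parents without children still appear (COUNT(c.id) gives 0)

Corrected query:
SELECT p.name, COUNT(c.id) FROM departments p LEFT JOIN staff c ON c.dept_id = p.id GROUP BY p.name

Result:
name        | COUNT(c.id)
------------+------------
Engineering | 2          
Finance     | 0          
Legal       | 2          
Marketing   | 1          
Sales       | 3          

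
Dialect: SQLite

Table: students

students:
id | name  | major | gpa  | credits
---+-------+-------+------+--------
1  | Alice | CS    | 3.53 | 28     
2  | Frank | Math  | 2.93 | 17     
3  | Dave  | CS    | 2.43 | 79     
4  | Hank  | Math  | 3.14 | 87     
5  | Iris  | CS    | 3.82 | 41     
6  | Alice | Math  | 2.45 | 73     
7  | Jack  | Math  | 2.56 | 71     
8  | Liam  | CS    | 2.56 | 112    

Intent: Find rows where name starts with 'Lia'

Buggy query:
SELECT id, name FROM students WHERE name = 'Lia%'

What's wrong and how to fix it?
Bug: '=' compares the literal string including the % character; pattern matching needs LIKE

Fix: Use LIKE for wildcard pattern matching

Corrected query:
SELECT id, name FROM students WHERE name LIKE 'Lia%'

Result:
id | name
---+-----
8  | Liam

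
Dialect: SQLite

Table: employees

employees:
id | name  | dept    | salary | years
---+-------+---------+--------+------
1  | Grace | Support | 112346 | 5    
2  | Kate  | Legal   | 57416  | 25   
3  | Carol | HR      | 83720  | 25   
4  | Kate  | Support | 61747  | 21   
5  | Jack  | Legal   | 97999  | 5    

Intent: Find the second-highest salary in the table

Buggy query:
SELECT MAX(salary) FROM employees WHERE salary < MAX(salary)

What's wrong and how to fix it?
Bug: MAX(salary) on the right of the comparison is an aggregate-in-WHERE error

Fix: Put the inner MAX in a scalar subquery

Corrected query:
SELECT MAX(salary) FROM employees WHERE salary < (SELECT MAX(salary) FROM employees)

Result:
MAX(salary)
-----------
97999      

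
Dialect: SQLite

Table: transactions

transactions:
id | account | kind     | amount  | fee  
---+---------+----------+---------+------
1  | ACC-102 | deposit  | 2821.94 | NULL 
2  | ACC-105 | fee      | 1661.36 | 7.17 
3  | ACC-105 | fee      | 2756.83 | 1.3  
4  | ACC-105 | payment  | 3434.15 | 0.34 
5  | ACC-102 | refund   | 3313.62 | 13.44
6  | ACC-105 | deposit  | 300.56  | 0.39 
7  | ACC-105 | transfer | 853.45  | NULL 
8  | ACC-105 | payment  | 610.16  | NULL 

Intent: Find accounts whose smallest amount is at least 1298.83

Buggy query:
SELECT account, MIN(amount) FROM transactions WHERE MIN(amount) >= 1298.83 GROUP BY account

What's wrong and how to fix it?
Bug: MIN() in WHERE is a misuse of aggregate

Fix: Use HAVING for the per-group MIN condition

Corrected query:
SELECT account, MIN(amount) FROM transactions GROUP BY account HAVING MIN(amount) >= 1298.83

Result:
account | MIN(amount)
--------+------------
ACC-102 | 2821.94    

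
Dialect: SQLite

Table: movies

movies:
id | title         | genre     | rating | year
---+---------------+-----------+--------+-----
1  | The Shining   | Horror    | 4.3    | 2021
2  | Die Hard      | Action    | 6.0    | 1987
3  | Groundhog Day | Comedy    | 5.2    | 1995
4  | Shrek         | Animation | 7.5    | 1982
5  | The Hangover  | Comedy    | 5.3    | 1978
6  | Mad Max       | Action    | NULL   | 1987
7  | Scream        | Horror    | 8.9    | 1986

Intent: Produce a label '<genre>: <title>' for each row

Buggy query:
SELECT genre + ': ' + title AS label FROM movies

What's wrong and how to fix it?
Bug: '+' is numeric addition; on text columns SQLite converts them to 0 instead of concatenating

Fix: Use the || operator for string concatenation

Corrected query:
SELECT genre || ': ' || title AS label FROM movies

Result:
label                
---------------------
Horror: The Shining  
Action: Die Hard     
Comedy: Groundhog Day
Animation: Shrek     
Comedy: The Hangover 
Action: Mad Max      
Horror: Scream       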